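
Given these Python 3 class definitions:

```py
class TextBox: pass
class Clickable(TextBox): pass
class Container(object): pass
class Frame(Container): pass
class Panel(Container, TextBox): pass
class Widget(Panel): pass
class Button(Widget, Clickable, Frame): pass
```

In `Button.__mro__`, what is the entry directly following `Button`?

L[Button] = Button + merge(L[Widget], L[Clickable], L[Frame], [Widget Clickable Frame])
  take Widget:  [Widget Panel Container TextBox object] + [Clickable TextBox object] + [Frame Container object] + [Widget Clickable Frame]
  take Panel:  [Panel Container TextBox object] + [Clickable TextBox object] + [Frame Container object] + [Clickable Frame]
  take Clickable:  [Container TextBox object] + [Clickable TextBox object] + [Frame Container object] + [Clickable Frame]
  take Frame:  [Container TextBox object] + [TextBox object] + [Frame Container object] + [Frame]
  take Container:  [Container TextBox object] + [TextBox object] + [Container object]
  take TextBox:  [TextBox object] + [TextBox object] + [object]
  take object:  [object] + [object] + [object]
MRO: Button Widget Panel Clickable Frame Container TextBox object
Button is at position 0; next is Widget.

Widget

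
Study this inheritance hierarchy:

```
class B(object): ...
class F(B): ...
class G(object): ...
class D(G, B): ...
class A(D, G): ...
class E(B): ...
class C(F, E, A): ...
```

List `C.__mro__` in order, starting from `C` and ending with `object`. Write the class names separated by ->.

L[C] = C + merge(L[F], L[E], L[A], [F E A])
  take F:  [F B object] + [E B object] + [A D G B object] + [F E A]
  take E:  [B object] + [E B object] + [A D G B object] + [E A]
  take A:  [B object] + [B object] + [A D G B object] + [A]
  take D:  [B object] + [B object] + [D G B object]
  take G:  [B object] + [B object] + [G B object]
  take B:  [B object] + [B object] + [B object]
  take object:  [object] + [object] + [object]

C -> F -> E -> A -> D -> G -> B -> object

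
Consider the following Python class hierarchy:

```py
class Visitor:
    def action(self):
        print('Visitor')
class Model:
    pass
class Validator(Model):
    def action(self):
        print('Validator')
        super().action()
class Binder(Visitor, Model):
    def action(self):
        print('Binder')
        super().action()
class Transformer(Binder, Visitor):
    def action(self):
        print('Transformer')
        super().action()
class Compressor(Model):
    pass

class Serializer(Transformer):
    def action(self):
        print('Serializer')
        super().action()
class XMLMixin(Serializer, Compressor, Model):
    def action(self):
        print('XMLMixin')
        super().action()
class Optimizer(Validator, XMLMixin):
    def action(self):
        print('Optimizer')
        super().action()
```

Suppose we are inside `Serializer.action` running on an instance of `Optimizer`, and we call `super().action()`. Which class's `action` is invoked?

L[Optimizer] = Optimizer + merge(L[Validator], L[XMLMixin], [Validator XMLMixin])
  take Validator:  [Validator Model object] + [XMLMixin Serializer Transformer Binder Visitor Compressor Model object] + [Validator XMLMixin]
  take XMLMixin:  [Model object] + [XMLMixin Serializer Transformer Binder Visitor Compressor Model object] + [XMLMixin]
  take Serializer:  [Model object] + [Serializer Transformer Binder Visitor Compressor Model object]
  take Transformer:  [Model object] + [Transformer Binder Visitor Compressor Model object]
  take Binder:  [Model object] + [Binder Visitor Compressor Model object]
  take Visitor:  [Model object] + [Visitor Compressor Model object]
  take Compressor:  [Model object] + [Compressor Model object]
  take Model:  [Model object] + [Model object]
  take object:  [object] + [object]
MRO: Optimizer Validator XMLMixin Serializer Transformer Binder Visitor Compressor Model object
super() in Serializer.action on a Optimizer instance goes to the class after Serializer in Optimizer's MRO: Transformer.

Transformer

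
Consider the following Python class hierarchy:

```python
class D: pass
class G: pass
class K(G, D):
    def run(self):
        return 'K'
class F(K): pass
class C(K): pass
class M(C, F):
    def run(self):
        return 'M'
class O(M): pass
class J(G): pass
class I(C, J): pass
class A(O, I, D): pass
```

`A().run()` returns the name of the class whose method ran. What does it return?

M

L[A] = A + merge(L[O], L[I], L[D], [O I D])
  take O:  [O M C F K G D object] + [I C K J G D object] + [D object] + [O I D]
  take M:  [M C F K G D object] + [I C K J G D object] + [D object] + [I D]
  take I:  [C F K G D object] + [I C K J G D object] + [D object] + [I D]
  take C:  [C F K G D object] + [C K J G D object] + [D object] + [D]
  take F:  [F K G D object] + [K J G D object] + [D object] + [D]
  take K:  [K G D object] + [K J G D object] + [D object] + [D]
  take J:  [G D object] + [J G D object] + [D object] + [D]
  take G:  [G D object] + [G D object] + [D object] + [D]
  take D:  [D object] + [D object] + [D object] + [D]
  take object:  [object] + [object] + [object]
MRO: A O M I C F K J G D object
run is defined in: K, M. First along the MRO is M.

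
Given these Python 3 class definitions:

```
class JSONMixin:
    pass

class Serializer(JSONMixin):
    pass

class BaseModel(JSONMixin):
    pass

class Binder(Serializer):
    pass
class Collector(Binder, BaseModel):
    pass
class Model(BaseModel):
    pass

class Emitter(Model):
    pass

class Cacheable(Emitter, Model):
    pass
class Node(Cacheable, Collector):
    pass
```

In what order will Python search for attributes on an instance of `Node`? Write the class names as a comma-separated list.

Node, Cacheable, Emitter, Model, Collector, Binder, Serializer, BaseModel, JSONMixin, object

L[Node] = Node + merge(L[Cacheable], L[Collector], [Cacheable Collector])
  take Cacheable:  [Cacheable Emitter Model BaseModel JSONMixin object] + [Collector Binder Serializer BaseModel JSONMixin object] + [Cacheable Collector]
  take Emitter:  [Emitter Model BaseModel JSONMixin object] + [Collector Binder Serializer BaseModel JSONMixin object] + [Collector]
  take Model:  [Model BaseModel JSONMixin object] + [Collector Binder Serializer BaseModel JSONMixin object] + [Collector]
  take Collector:  [BaseModel JSONMixin object] + [Collector Binder Serializer BaseModel JSONMixin object] + [Collector]
  take Binder:  [BaseModel JSONMixin object] + [Binder Serializer BaseModel JSONMixin object]
  take Serializer:  [BaseModel JSONMixin object] + [Serializer BaseModel JSONMixin object]
  take BaseModel:  [BaseModel JSONMixin object] + [BaseModel JSONMixin object]
  take JSONMixin:  [JSONMixin object] + [JSONMixin object]
  take object:  [object] + [object]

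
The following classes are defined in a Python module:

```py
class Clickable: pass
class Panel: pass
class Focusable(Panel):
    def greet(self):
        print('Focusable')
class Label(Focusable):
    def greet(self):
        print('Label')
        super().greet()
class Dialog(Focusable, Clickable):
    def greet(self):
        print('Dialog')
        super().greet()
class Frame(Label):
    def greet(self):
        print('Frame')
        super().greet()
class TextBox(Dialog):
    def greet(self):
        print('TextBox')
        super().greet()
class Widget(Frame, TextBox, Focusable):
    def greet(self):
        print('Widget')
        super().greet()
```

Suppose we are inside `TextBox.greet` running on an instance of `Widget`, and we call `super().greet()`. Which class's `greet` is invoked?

L[Widget] = Widget + merge(L[Frame], L[TextBox], L[Focusable], [Frame TextBox Focusable])
  take Frame:  [Frame Label Focusable Panel object] + [TextBox Dialog Focusable Panel Clickable object] + [Focusable Panel object] + [Frame TextBox Focusable]
  take Label:  [Label Focusable Panel object] + [TextBox Dialog Focusable Panel Clickable object] + [Focusable Panel object] + [TextBox Focusable]
  take TextBox:  [Focusable Panel object] + [TextBox Dialog Focusable Panel Clickable object] + [Focusable Panel object] + [TextBox Focusable]
  take Dialog:  [Focusable Panel object] + [Dialog Focusable Panel Clickable object] + [Focusable Panel object] + [Focusable]
  take Focusable:  [Focusable Panel object] + [Focusable Panel Clickable object] + [Focusable Panel object] + [Focusable]
  take Panel:  [Panel object] + [Panel Clickable object] + [Panel object]
  take Clickable:  [object] + [Clickable object] + [object]
  take object:  [object] + [object] + [object]
MRO: Widget Frame Label TextBox Dialog Focusable Panel Clickable object
super() in TextBox.greet on a Widget instance goes to the class after TextBox in Widget's MRO: Dialog.

Dialog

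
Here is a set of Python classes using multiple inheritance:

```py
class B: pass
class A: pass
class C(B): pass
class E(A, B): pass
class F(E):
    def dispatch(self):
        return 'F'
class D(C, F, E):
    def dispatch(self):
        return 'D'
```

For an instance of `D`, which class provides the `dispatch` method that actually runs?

L[D] = D + merge(L[C], L[F], L[E], [C F E])
  take C:  [C B object] + [F E A B object] + [E A B object] + [C F E]
  take F:  [B object] + [F E A B object] + [E A B object] + [F E]
  take E:  [B object] + [E A B object] + [E A B object] + [E]
  take A:  [B object] + [A B object] + [A B object]
  take B:  [B object] + [B object] + [B object]
  take object:  [object] + [object] + [object]
MRO: D C F E A B object
dispatch is defined in: D, F. First along the MRO is D.

D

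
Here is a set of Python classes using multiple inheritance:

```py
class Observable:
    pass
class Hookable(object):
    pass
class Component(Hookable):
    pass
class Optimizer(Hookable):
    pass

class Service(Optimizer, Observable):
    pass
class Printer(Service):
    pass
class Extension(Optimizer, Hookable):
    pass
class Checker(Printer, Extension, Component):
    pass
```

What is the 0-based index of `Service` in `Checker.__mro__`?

2

L[Checker] = Checker + merge(L[Printer], L[Extension], L[Component], [Printer Extension Component])
  take Printer:  [Printer Service Optimizer Hookable Observable object] + [Extension Optimizer Hookable object] + [Component Hookable object] + [Printer Extension Component]
  take Service:  [Service Optimizer Hookable Observable object] + [Extension Optimizer Hookable object] + [Component Hookable object] + [Extension Component]
  take Extension:  [Optimizer Hookable Observable object] + [Extension Optimizer Hookable object] + [Component Hookable object] + [Extension Component]
  take Optimizer:  [Optimizer Hookable Observable object] + [Optimizer Hookable object] + [Component Hookable object] + [Component]
  take Component:  [Hookable Observable object] + [Hookable object] + [Component Hookable object] + [Component]
  take Hookable:  [Hookable Observable object] + [Hookable object] + [Hookable object]
  take Observable:  [Observable object] + [object] + [object]
  take object:  [object] + [object] + [object]
MRO: Checker Printer Service Extension Optimizer Component Hookable Observable object
Service sits at index 2.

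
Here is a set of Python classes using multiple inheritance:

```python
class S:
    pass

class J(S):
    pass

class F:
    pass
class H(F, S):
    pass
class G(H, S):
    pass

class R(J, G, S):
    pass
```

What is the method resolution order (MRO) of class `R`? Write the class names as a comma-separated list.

R, J, G, H, F, S, object

L[R] = R + merge(L[J], L[G], L[S], [J G S])
  take J:  [J S object] + [G H F S object] + [S object] + [J G S]
  take G:  [S object] + [G H F S object] + [S object] + [G S]
  take H:  [S object] + [H F S object] + [S object] + [S]
  take F:  [S object] + [F S object] + [S object] + [S]
  take S:  [S object] + [S object] + [S object] + [S]
  take object:  [object] + [object] + [object]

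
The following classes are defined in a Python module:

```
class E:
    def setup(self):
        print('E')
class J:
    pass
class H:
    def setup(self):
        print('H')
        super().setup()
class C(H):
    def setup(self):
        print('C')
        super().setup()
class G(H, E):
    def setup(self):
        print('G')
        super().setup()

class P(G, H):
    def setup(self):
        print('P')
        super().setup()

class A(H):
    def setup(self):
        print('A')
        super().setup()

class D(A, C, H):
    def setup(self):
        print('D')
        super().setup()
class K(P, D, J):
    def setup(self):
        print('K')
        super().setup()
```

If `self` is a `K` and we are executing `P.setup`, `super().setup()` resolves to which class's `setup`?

L[K] = K + merge(L[P], L[D], L[J], [P D J])
  take P:  [P G H E object] + [D A C H object] + [J object] + [P D J]
  take G:  [G H E object] + [D A C H object] + [J object] + [D J]
  take D:  [H E object] + [D A C H object] + [J object] + [D J]
  take A:  [H E object] + [A C H object] + [J object] + [J]
  take C:  [H E object] + [C H object] + [J object] + [J]
  take H:  [H E object] + [H object] + [J object] + [J]
  take E:  [E object] + [object] + [J object] + [J]
  take J:  [object] + [object] + [J object] + [J]
  take object:  [object] + [object] + [object]
MRO: K P G D A C H E J object
super() in P.setup on a K instance goes to the class after P in K's MRO: G.

G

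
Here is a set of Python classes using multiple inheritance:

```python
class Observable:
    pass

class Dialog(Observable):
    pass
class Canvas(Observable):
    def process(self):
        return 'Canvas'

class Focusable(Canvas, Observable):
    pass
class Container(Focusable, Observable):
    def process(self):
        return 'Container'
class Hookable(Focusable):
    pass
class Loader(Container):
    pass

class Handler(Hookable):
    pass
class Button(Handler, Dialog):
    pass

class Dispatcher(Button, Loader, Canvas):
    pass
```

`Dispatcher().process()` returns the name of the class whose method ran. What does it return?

Container

L[Dispatcher] = Dispatcher + merge(L[Button], L[Loader], L[Canvas], [Button Loader Canvas])
  take Button:  [Button Handler Hookable Focusable Canvas Dialog Observable object] + [Loader Container Focusable Canvas Observable object] + [Canvas Observable object] + [Button Loader Canvas]
  take Handler:  [Handler Hookable Focusable Canvas Dialog Observable object] + [Loader Container Focusable Canvas Observable object] + [Canvas Observable object] + [Loader Canvas]
  take Hookable:  [Hookable Focusable Canvas Dialog Observable object] + [Loader Container Focusable Canvas Observable object] + [Canvas Observable object] + [Loader Canvas]
  take Loader:  [Focusable Canvas Dialog Observable object] + [Loader Container Focusable Canvas Observable object] + [Canvas Observable object] + [Loader Canvas]
  take Container:  [Focusable Canvas Dialog Observable object] + [Container Focusable Canvas Observable object] + [Canvas Observable object] + [Canvas]
  take Focusable:  [Focusable Canvas Dialog Observable object] + [Focusable Canvas Observable object] + [Canvas Observable object] + [Canvas]
  take Canvas:  [Canvas Dialog Observable object] + [Canvas Observable object] + [Canvas Observable object] + [Canvas]
  take Dialog:  [Dialog Observable object] + [Observable object] + [Observable object]
  take Observable:  [Observable object] + [Observable object] + [Observable object]
  take object:  [object] + [object] + [object]
MRO: Dispatcher Button Handler Hookable Loader Container Focusable Canvas Dialog Observable object
process is defined in: Canvas, Container. First along the MRO is Container.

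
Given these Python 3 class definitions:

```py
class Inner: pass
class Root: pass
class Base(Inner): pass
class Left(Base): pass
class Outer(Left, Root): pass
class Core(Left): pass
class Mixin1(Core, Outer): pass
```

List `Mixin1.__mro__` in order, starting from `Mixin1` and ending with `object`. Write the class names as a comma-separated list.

L[Mixin1] = Mixin1 + merge(L[Core], L[Outer], [Core Outer])
  take Core:  [Core Left Base Inner object] + [Outer Left Base Inner Root object] + [Core Outer]
  take Outer:  [Left Base Inner object] + [Outer Left Base Inner Root object] + [Outer]
  take Left:  [Left Base Inner object] + [Left Base Inner Root object]
  take Base:  [Base Inner object] + [Base Inner Root object]
  take Inner:  [Inner object] + [Inner Root object]
  take Root:  [object] + [Root object]
  take object:  [object] + [object]

Mixin1, Core, Outer, Left, Base, Inner, Root, object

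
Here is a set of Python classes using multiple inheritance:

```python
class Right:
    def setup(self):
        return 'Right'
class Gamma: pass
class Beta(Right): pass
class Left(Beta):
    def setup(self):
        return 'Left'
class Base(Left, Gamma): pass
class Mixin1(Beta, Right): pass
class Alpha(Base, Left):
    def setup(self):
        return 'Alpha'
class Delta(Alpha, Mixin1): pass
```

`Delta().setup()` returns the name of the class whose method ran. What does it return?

Alpha

L[Delta] = Delta + merge(L[Alpha], L[Mixin1], [Alpha Mixin1])
  take Alpha:  [Alpha Base Left Beta Right Gamma object] + [Mixin1 Beta Right object] + [Alpha Mixin1]
  take Base:  [Base Left Beta Right Gamma object] + [Mixin1 Beta Right object] + [Mixin1]
  take Left:  [Left Beta Right Gamma object] + [Mixin1 Beta Right object] + [Mixin1]
  take Mixin1:  [Beta Right Gamma object] + [Mixin1 Beta Right object] + [Mixin1]
  take Beta:  [Beta Right Gamma object] + [Beta Right object]
  take Right:  [Right Gamma object] + [Right object]
  take Gamma:  [Gamma object] + [object]
  take object:  [object] + [object]
MRO: Delta Alpha Base Left Mixin1 Beta Right Gamma object
setup is defined in: Alpha, Left, Right. First along the MRO is Alpha.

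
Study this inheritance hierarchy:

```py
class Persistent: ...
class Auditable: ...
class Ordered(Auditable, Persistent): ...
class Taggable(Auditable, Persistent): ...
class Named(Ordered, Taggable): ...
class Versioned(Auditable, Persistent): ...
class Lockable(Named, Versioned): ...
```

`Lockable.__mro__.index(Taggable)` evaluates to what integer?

3

L[Lockable] = Lockable + merge(L[Named], L[Versioned], [Named Versioned])
  take Named:  [Named Ordered Taggable Auditable Persistent object] + [Versioned Auditable Persistent object] + [Named Versioned]
  take Ordered:  [Ordered Taggable Auditable Persistent object] + [Versioned Auditable Persistent object] + [Versioned]
  take Taggable:  [Taggable Auditable Persistent object] + [Versioned Auditable Persistent object] + [Versioned]
  take Versioned:  [Auditable Persistent object] + [Versioned Auditable Persistent object] + [Versioned]
  take Auditable:  [Auditable Persistent object] + [Auditable Persistent object]
  take Persistent:  [Persistent object] + [Persistent object]
  take object:  [object] + [object]
MRO: Lockable Named Ordered Taggable Versioned Auditable Persistent object
Taggable sits at index 3.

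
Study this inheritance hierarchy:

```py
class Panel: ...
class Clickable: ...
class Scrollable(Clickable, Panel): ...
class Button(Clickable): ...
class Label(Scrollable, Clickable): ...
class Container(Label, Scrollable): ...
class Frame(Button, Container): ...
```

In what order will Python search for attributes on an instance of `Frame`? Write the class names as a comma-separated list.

Frame, Button, Container, Label, Scrollable, Clickable, Panel, object

L[Frame] = Frame + merge(L[Button], L[Container], [Button Container])
  take Button:  [Button Clickable object] + [Container Label Scrollable Clickable Panel object] + [Button Container]
  take Container:  [Clickable object] + [Container Label Scrollable Clickable Panel object] + [Container]
  take Label:  [Clickable object] + [Label Scrollable Clickable Panel object]
  take Scrollable:  [Clickable object] + [Scrollable Clickable Panel object]
  take Clickable:  [Clickable object] + [Clickable Panel object]
  take Panel:  [object] + [Panel object]
  take object:  [object] + [object]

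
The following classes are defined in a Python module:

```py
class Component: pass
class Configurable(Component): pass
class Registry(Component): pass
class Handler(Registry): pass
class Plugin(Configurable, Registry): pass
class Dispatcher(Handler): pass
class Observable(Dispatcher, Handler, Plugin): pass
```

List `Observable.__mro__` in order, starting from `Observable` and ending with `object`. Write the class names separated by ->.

Observable -> Dispatcher -> Handler -> Plugin -> Configurable -> Registry -> Component -> object

L[Observable] = Observable + merge(L[Dispatcher], L[Handler], L[Plugin], [Dispatcher Handler Plugin])
  take Dispatcher:  [Dispatcher Handler Registry Component object] + [Handler Registry Component object] + [Plugin Configurable Registry Component object] + [Dispatcher Handler Plugin]
  take Handler:  [Handler Registry Component object] + [Handler Registry Component object] + [Plugin Configurable Registry Component object] + [Handler Plugin]
  take Plugin:  [Registry Component object] + [Registry Component object] + [Plugin Configurable Registry Component object] + [Plugin]
  take Configurable:  [Registry Component object] + [Registry Component object] + [Configurable Registry Component object]
  take Registry:  [Registry Component object] + [Registry Component object] + [Registry Component object]
  take Component:  [Component object] + [Component object] + [Component object]
  take object:  [object] + [object] + [object]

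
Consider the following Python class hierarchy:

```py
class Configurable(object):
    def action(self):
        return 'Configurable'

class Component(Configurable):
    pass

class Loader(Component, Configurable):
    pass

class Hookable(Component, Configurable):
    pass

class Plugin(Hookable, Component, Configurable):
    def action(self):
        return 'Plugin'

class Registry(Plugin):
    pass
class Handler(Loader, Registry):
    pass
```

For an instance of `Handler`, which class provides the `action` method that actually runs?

Plugin

L[Handler] = Handler + merge(L[Loader], L[Registry], [Loader Registry])
  take Loader:  [Loader Component Configurable object] + [Registry Plugin Hookable Component Configurable object] + [Loader Registry]
  take Registry:  [Component Configurable object] + [Registry Plugin Hookable Component Configurable object] + [Registry]
  take Plugin:  [Component Configurable object] + [Plugin Hookable Component Configurable object]
  take Hookable:  [Component Configurable object] + [Hookable Component Configurable object]
  take Component:  [Component Configurable object] + [Component Configurable object]
  take Configurable:  [Configurable object] + [Configurable object]
  take object:  [object] + [object]
MRO: Handler Loader Registry Plugin Hookable Component Configurable object
action is defined in: Configurable, Plugin. First along the MRO is Plugin.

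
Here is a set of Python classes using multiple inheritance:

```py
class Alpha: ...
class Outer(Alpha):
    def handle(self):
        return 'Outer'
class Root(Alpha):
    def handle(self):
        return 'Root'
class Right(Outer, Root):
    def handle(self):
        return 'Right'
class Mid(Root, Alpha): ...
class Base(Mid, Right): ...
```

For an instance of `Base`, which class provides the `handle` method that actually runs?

L[Base] = Base + merge(L[Mid], L[Right], [Mid Right])
  take Mid:  [Mid Root Alpha object] + [Right Outer Root Alpha object] + [Mid Right]
  take Right:  [Root Alpha object] + [Right Outer Root Alpha object] + [Right]
  take Outer:  [Root Alpha object] + [Outer Root Alpha object]
  take Root:  [Root Alpha object] + [Root Alpha object]
  take Alpha:  [Alpha object] + [Alpha object]
  take object:  [object] + [object]
MRO: Base Mid Right Outer Root Alpha object
handle is defined in: Outer, Right, Root. First along the MRO is Right.

Right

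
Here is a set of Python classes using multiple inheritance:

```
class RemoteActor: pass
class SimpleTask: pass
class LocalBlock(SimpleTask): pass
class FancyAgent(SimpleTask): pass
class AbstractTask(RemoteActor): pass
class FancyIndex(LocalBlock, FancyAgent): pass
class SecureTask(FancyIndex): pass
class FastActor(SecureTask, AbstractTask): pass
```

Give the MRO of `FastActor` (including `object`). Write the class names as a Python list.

L[FastActor] = FastActor + merge(L[SecureTask], L[AbstractTask], [SecureTask AbstractTask])
  take SecureTask:  [SecureTask FancyIndex LocalBlock FancyAgent SimpleTask object] + [AbstractTask RemoteActor object] + [SecureTask AbstractTask]
  take FancyIndex:  [FancyIndex LocalBlock FancyAgent SimpleTask object] + [AbstractTask RemoteActor object] + [AbstractTask]
  take LocalBlock:  [LocalBlock FancyAgent SimpleTask object] + [AbstractTask RemoteActor object] + [AbstractTask]
  take FancyAgent:  [FancyAgent SimpleTask object] + [AbstractTask RemoteActor object] + [AbstractTask]
  take SimpleTask:  [SimpleTask object] + [AbstractTask RemoteActor object] + [AbstractTask]
  take AbstractTask:  [object] + [AbstractTask RemoteActor object] + [AbstractTask]
  take RemoteActor:  [object] + [RemoteActor object]
  take object:  [object] + [object]

[FastActor, SecureTask, FancyIndex, LocalBlock, FancyAgent, SimpleTask, AbstractTask, RemoteActor, object]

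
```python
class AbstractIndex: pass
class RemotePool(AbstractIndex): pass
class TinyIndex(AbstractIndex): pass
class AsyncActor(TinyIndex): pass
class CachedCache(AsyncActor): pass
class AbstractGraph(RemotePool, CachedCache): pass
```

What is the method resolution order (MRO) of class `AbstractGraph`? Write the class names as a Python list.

[AbstractGraph, RemotePool, CachedCache, AsyncActor, TinyIndex, AbstractIndex, object]

L[AbstractGraph] = AbstractGraph + merge(L[RemotePool], L[CachedCache], [RemotePool CachedCache])
  take RemotePool:  [RemotePool AbstractIndex object] + [CachedCache AsyncActor TinyIndex AbstractIndex object] + [RemotePool CachedCache]
  take CachedCache:  [AbstractIndex object] + [CachedCache AsyncActor TinyIndex AbstractIndex object] + [CachedCache]
  take AsyncActor:  [AbstractIndex object] + [AsyncActor TinyIndex AbstractIndex object]
  take TinyIndex:  [AbstractIndex object] + [TinyIndex AbstractIndex object]
  take AbstractIndex:  [AbstractIndex object] + [AbstractIndex object]
  take object:  [object] + [object]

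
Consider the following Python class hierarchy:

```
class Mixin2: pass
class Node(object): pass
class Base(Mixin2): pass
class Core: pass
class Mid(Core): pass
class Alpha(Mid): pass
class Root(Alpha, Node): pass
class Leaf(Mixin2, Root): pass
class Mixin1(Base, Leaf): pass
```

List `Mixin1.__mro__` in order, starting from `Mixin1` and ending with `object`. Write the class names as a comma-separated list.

Mixin1, Base, Leaf, Mixin2, Root, Alpha, Mid, Core, Node, object

L[Mixin1] = Mixin1 + merge(L[Base], L[Leaf], [Base Leaf])
  take Base:  [Base Mixin2 object] + [Leaf Mixin2 Root Alpha Mid Core Node object] + [Base Leaf]
  take Leaf:  [Mixin2 object] + [Leaf Mixin2 Root Alpha Mid Core Node object] + [Leaf]
  take Mixin2:  [Mixin2 object] + [Mixin2 Root Alpha Mid Core Node object]
  take Root:  [object] + [Root Alpha Mid Core Node object]
  take Alpha:  [object] + [Alpha Mid Core Node object]
  take Mid:  [object] + [Mid Core Node object]
  take Core:  [object] + [Core Node object]
  take Node:  [object] + [Node object]
  take object:  [object] + [object]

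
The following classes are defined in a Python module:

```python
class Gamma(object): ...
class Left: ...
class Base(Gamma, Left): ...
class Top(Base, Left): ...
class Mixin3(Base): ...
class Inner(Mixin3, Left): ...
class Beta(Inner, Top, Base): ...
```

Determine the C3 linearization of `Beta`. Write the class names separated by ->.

L[Beta] = Beta + merge(L[Inner], L[Top], L[Base], [Inner Top Base])
  take Inner:  [Inner Mixin3 Base Gamma Left object] + [Top Base Gamma Left object] + [Base Gamma Left object] + [Inner Top Base]
  take Mixin3:  [Mixin3 Base Gamma Left object] + [Top Base Gamma Left object] + [Base Gamma Left object] + [Top Base]
  take Top:  [Base Gamma Left object] + [Top Base Gamma Left object] + [Base Gamma Left object] + [Top Base]
  take Base:  [Base Gamma Left object] + [Base Gamma Left object] + [Base Gamma Left object] + [Base]
  take Gamma:  [Gamma Left object] + [Gamma Left object] + [Gamma Left object]
  take Left:  [Left object] + [Left object] + [Left object]
  take object:  [object] + [object] + [object]

Beta -> Inner -> Mixin3 -> Top -> Base -> Gamma -> Left -> object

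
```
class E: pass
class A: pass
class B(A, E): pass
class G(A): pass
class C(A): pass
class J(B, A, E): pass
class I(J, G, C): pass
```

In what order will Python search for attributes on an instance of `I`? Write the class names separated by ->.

L[I] = I + merge(L[J], L[G], L[C], [J G C])
  take J:  [J B A E object] + [G A object] + [C A object] + [J G C]
  take B:  [B A E object] + [G A object] + [C A object] + [G C]
  take G:  [A E object] + [G A object] + [C A object] + [G C]
  take C:  [A E object] + [A object] + [C A object] + [C]
  take A:  [A E object] + [A object] + [A object]
  take E:  [E object] + [object] + [object]
  take object:  [object] + [object] + [object]

I -> J -> B -> G -> C -> A -> E -> object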